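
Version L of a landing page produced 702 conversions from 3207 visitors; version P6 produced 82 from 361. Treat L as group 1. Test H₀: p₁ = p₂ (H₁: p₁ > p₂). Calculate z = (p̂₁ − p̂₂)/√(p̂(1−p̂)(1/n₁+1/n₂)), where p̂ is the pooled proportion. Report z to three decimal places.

p̂₁ = 702/3207 ≈ 0.21890, p̂₂ = 82/361 ≈ 0.22715.
Pooled p̂ = (702+82)/(3207+361) = 784/3568 = 0.21973.
SE = √(p̂(1−p̂)(1/n₁+1/n₂)) = √(0.21973·0.78027·0.0030819) = √(0.00052839) = 0.02299.
z = (0.21890 − 0.22715)/0.02299 = -0.00825/0.02299 = -0.359.
p-value = P(Z > -0.359) ≈ 0.6402.

z = -0.359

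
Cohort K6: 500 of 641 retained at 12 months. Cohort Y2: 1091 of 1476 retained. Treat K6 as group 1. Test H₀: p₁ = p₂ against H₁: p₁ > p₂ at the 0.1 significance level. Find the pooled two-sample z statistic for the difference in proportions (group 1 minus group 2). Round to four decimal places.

z = 1.9995

p̂₁ = 500/641 = 0.780031, p̂₂ = 1091/1476 = 0.739160.
Pooled p̂ = (500+1091)/(641+1476) = 1591/2117 = 0.751535.
SE = √(p̂(1−p̂)(1/n₁+1/n₂)) = √(0.751535·0.248465·0.00223757) = √(0.000417821) = 0.020441.
z = (0.780031 − 0.739160)/0.020441 = 0.040871/0.020441 = 1.9995.
p-value = P(Z > 2.000) ≈ 0.0228; since p < α = 0.1, reject H₀.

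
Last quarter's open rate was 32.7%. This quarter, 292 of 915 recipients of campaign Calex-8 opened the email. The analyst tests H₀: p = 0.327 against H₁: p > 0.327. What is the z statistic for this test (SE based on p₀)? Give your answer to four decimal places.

p̂ = 292/915 = 0.319126.
Under H₀, SE = √(0.327·0.673/915) = √(0.000240515) = 0.015509.
z = (0.319126 − 0.327)/0.015509 = -0.007874/0.015509 = -0.5077.

z = -0.5077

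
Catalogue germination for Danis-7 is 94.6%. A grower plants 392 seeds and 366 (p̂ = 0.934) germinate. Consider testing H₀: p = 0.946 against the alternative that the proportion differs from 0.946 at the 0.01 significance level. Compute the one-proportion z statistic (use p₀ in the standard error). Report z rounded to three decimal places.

p̂ = 366/392 ≈ 0.93367.
SE = √(p₀(1−p₀)/n) = √(0.051084/392) = 0.01142.
z = (0.93367 − 0.946)/0.01142 = -0.01233/0.01142 = -1.080.
Two-sided p-value ≈ 2·Φ(−1.080) = 0.2802. With α = 0.01, fail to reject H₀.

z = -1.080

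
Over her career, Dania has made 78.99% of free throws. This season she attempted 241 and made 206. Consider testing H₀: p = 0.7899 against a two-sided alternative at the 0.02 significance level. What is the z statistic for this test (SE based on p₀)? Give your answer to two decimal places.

p̂ = 206/241 = 0.85477.
Standard error under H₀: √(0.7899×0.2101/241) = 0.02624.
z = (0.85477 − 0.7899)/0.02624 = 0.06487/0.02624 = 2.47.
p-value = 2·P(Z > 2.472) ≈ 0.0134, so at α = 0.02 we reject H₀.

z = 2.47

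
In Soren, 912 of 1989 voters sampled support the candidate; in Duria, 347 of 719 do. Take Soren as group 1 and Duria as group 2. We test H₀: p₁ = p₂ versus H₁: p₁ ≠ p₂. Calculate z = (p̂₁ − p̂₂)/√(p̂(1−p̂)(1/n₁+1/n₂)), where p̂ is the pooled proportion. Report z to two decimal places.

p̂₁ = 912/1989 ≈ 0.4585, p̂₂ = 347/719 ≈ 0.4826.
Pooled p̂ = (912+347)/(1989+719) = 1259/2708 = 0.4649.
SE = √(p̂(1−p̂)(1/n₁+1/n₂)) = √(0.4649·0.5351·0.00189359) = √(0.000471066) = 0.0217.
z = (0.4585 − 0.4826)/0.0217 = -0.0241/0.0217 = -1.11.
Two-sided p-value ≈ 2·Φ(−1.110) = 0.2670.

z = -1.11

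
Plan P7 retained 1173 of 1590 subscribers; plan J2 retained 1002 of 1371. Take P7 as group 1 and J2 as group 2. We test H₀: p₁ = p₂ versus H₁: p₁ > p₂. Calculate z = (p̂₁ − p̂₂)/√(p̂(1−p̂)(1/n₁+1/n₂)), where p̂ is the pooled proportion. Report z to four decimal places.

p̂₁ = 1173/1590 ≈ 0.737736, p̂₂ = 1002/1371 ≈ 0.730853.
Pooled p̂ = (1173+1002)/(1590+1371) = 2175/2961 = 0.734549.
SE = √(p̂(1−p̂)(1/n₁+1/n₂)) = √(0.734549·0.265451·0.00135833) = √(0.000264855) = 0.016274.
z = (0.737736 − 0.730853)/0.016274 = 0.006883/0.016274 = 0.4229.
p-value = P(Z > 0.423) ≈ 0.3362.

z = 0.4229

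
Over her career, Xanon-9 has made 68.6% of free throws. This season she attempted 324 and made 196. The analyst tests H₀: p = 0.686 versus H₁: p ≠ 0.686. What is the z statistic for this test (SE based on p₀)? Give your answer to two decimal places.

p̂ = 196/324 ≈ 0.6049.
Under H₀, SE = √(0.686·0.314/324) = √(0.000664827) = 0.0258.
z = (0.6049 − 0.686)/0.0258 = -0.0811/0.0258 = -3.14.

z = -3.14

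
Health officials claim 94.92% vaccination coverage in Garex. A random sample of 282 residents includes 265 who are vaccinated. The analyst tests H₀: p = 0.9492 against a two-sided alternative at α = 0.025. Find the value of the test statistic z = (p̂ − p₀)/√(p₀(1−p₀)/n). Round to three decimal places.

z = -0.725

p̂ = 265/282 = 0.93972.
SE = √(p₀(1−p₀)/n) = √(0.048219/282) = 0.01308.
z = (0.93972 − 0.9492)/0.01308 = -0.00948/0.01308 = -0.725.
Two-sided p-value ≈ 2·Φ(−0.725) = 0.4683; since p > α = 0.025, fail to reject H₀.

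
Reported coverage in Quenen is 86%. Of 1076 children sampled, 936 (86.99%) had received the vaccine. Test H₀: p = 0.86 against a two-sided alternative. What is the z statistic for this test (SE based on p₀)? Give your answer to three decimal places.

z = 0.935

p̂ = 936/1076 = 0.86989.
Under H₀, SE = √(0.86·0.14/1076) = √(0.000111896) = 0.01058.
z = (0.86989 − 0.86)/0.01058 = 0.00989/0.01058 = 0.935.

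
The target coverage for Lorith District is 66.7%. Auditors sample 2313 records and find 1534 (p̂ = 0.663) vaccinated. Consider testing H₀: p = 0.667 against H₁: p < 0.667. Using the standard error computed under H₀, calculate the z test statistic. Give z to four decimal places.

z = -0.3870

p̂ = 1534/2313 ≈ 0.663208.
Standard error under H₀: √(0.667×0.333/2313) = 0.009799.
z = (0.663208 − 0.667)/0.009799 = -0.003792/0.009799 = -0.3870.
p-value = P(Z < -0.387) ≈ 0.3494.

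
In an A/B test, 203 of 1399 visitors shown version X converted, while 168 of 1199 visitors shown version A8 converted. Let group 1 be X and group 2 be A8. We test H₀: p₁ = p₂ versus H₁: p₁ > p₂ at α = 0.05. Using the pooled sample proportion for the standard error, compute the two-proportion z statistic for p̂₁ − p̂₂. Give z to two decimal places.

p̂₁ = 203/1399 ≈ 0.1451, p̂₂ = 168/1199 ≈ 0.1401.
Pooled p̂ = (203+168)/(1399+1199) = 371/2598 = 0.1428.
SE = √(p̂(1−p̂)(1/n₁+1/n₂)) = √(0.1428·0.8572·0.00154882) = √(0.000189591) = 0.0138.
z = (0.1451 − 0.1401)/0.0138 = 0.0050/0.0138 = 0.36.
p-value = P(Z > 0.362) ≈ 0.3586. With α = 0.05, fail to reject H₀.

z = 0.36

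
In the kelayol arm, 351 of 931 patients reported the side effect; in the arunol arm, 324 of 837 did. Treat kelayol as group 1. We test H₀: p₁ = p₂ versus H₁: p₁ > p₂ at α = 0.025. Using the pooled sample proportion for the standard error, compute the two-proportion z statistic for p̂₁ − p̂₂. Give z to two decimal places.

p̂₁ = 351/931 ≈ 0.3770, p̂₂ = 324/837 ≈ 0.3871.
Pooled p̂ = (351+324)/(931+837) = 675/1768 = 0.3818.
SE = √(0.236026 × 0.00226886) = 0.0231.
z = (0.3770 − 0.3871)/0.0231 = -0.0101/0.0231 = -0.44.
p-value = P(Z > -0.436) ≈ 0.6685, so at α = 0.025 we fail to reject H₀.

z = -0.44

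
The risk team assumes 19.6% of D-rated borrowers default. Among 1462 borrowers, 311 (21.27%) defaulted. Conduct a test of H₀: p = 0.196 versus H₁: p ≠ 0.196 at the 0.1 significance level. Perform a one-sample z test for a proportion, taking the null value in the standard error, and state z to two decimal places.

p̂ = 311/1462 = 0.2127.
SE = √(p₀(1−p₀)/n) = √(0.15758/1462) = 0.0104.
z = (0.2127 − 0.196)/0.0104 = 0.0167/0.0104 = 1.61.
p-value = 2·P(Z > 1.611) ≈ 0.1072, so at α = 0.1 we fail to reject H₀.

z = 1.61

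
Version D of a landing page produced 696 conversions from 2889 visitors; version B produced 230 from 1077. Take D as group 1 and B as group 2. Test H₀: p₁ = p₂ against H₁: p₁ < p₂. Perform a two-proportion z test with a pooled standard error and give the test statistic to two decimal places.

z = 1.81

p̂₁ = 696/2889 ≈ 0.2409, p̂₂ = 230/1077 ≈ 0.2136.
Pooled p̂ = (696+230)/(2889+1077) = 926/3966 = 0.2335.
SE = √(p̂(1−p̂)(1/n₁+1/n₂)) = √(0.2335·0.7665·0.00127465) = √(0.000228123) = 0.0151.
z = (0.2409 − 0.2136)/0.0151 = 0.0273/0.0151 = 1.81.
p-value = P(Z < 1.811) ≈ 0.9650.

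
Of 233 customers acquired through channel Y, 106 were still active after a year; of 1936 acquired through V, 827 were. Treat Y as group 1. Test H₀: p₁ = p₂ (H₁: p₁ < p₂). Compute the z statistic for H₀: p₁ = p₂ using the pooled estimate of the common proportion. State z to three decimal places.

p̂₁ = 106/233 = 0.45494, p̂₂ = 827/1936 = 0.42717.
Pooled p̂ = (106+827)/(233+1936) = 933/2169 = 0.43015.
SE = √(p̂(1−p̂)(1/n₁+1/n₂)) = √(0.43015·0.56985·0.00480837) = √(0.00117863) = 0.03433.
z = (0.45494 − 0.42717)/0.03433 = 0.02777/0.03433 = 0.809.

z = 0.809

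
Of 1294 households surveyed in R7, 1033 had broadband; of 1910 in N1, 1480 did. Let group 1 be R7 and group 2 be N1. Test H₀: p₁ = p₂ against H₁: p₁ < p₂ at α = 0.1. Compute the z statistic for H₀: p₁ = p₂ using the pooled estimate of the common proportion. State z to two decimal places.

p̂₁ = 1033/1294 ≈ 0.7983, p̂₂ = 1480/1910 ≈ 0.7749.
Pooled p̂ = (1033+1480)/(1294+1910) = 2513/3204 = 0.7843.
SE = √(p̂(1−p̂)(1/n₁+1/n₂)) = √(0.7843·0.2157·0.00129636) = √(0.000219286) = 0.0148.
z = (0.7983 − 0.7749)/0.0148 = 0.0234/0.0148 = 1.58.
p-value = P(Z < 1.582) ≈ 0.9432; since p > α = 0.1, fail to reject H₀.

z = 1.58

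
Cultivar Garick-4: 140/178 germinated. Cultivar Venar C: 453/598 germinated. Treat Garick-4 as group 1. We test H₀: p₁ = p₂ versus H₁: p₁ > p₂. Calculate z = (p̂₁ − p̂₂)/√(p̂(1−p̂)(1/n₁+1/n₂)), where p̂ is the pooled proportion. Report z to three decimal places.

p̂₁ = 140/178 ≈ 0.78652, p̂₂ = 453/598 ≈ 0.75753.
Pooled p̂ = (140+453)/(178+598) = 593/776 = 0.76418.
SE = √(p̂(1−p̂)(1/n₁+1/n₂)) = √(0.76418·0.23582·0.00729022) = √(0.00131378) = 0.03625.
z = (0.78652 − 0.75753)/0.03625 = 0.02899/0.03625 = 0.800.

z = 0.800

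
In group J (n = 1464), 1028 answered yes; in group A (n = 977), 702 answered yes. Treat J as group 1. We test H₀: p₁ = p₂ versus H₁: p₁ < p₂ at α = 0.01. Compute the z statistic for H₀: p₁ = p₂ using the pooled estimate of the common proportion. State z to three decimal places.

p̂₁ = 1028/1464 = 0.70219, p̂₂ = 702/977 = 0.71853.
Pooled p̂ = (1028+702)/(1464+977) = 1730/2441 = 0.70873.
SE = √(p̂(1−p̂)(1/n₁+1/n₂)) = √(0.70873·0.29127·0.0017066) = √(0.0003523) = 0.01877.
z = (0.70219 − 0.71853)/0.01877 = -0.01634/0.01877 = -0.871.
p-value = P(Z < -0.871) ≈ 0.1920; since p > α = 0.01, fail to reject H₀.

z = -0.871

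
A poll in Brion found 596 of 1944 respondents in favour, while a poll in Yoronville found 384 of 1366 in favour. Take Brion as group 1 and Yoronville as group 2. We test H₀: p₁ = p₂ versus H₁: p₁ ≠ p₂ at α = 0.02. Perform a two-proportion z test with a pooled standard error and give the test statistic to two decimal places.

z = 1.58

p̂₁ = 596/1944 = 0.3066, p̂₂ = 384/1366 = 0.2811.
Pooled p̂ = (596+384)/(1944+1366) = 980/3310 = 0.2961.
SE = √(0.208414 × 0.00124647) = 0.0161.
z = (0.3066 − 0.2811)/0.0161 = 0.0255/0.0161 = 1.58.
p-value = 2·P(Z > 1.580) ≈ 0.1140, so at α = 0.02 we fail to reject H₀.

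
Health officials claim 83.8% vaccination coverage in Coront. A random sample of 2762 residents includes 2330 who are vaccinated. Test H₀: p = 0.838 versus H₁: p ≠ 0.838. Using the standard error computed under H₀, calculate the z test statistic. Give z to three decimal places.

p̂ = 2330/2762 = 0.843592.
Standard error under H₀: √(0.838×0.162/2762) = 0.007011.
z = (0.843592 − 0.838)/0.007011 = 0.005592/0.007011 = 0.798.

z = 0.798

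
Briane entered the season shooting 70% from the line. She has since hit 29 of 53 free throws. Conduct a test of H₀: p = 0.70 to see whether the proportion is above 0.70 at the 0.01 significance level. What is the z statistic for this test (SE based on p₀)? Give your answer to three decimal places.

z = -2.428

p̂ = 29/53 ≈ 0.54717.
Standard error under H₀: √(0.7×0.3/53) = 0.06295.
z = (0.54717 − 0.7)/0.06295 = -0.15283/0.06295 = -2.428.
p-value = P(Z > -2.428) ≈ 0.9924, so at α = 0.01 we fail to reject H₀.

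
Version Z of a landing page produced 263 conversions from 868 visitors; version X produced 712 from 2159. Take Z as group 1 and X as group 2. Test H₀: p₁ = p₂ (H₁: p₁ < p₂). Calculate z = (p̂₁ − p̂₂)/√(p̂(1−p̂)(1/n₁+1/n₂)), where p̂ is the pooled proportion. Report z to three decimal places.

p̂₁ = 263/868 ≈ 0.30300, p̂₂ = 712/2159 ≈ 0.32978.
Pooled p̂ = (263+712)/(868+2159) = 975/3027 = 0.32210.
SE = √(p̂(1−p̂)(1/n₁+1/n₂)) = √(0.32210·0.67790·0.00161525) = √(0.000352693) = 0.01878.
z = (0.30300 − 0.32978)/0.01878 = -0.02678/0.01878 = -1.426.
p-value = P(Z < -1.426) ≈ 0.0769.

z = -1.426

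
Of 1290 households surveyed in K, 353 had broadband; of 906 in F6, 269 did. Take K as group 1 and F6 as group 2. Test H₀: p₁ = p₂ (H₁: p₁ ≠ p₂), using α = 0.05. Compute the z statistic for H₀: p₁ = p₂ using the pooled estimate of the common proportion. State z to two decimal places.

z = -1.19

p̂₁ = 353/1290 = 0.2736, p̂₂ = 269/906 = 0.2969.
Pooled p̂ = (353+269)/(1290+906) = 622/2196 = 0.2832.
SE = √(0.203016 × 0.00187895) = 0.0195.
z = (0.2736 − 0.2969)/0.0195 = -0.0233/0.0195 = -1.19.
p-value = 2·P(Z > 1.191) ≈ 0.2336; since p > α = 0.05, fail to reject H₀.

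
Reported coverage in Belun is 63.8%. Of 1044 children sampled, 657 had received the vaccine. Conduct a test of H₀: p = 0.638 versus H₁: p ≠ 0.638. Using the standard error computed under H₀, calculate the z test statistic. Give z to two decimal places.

z = -0.58

p̂ = 657/1044 = 0.6293.
Standard error under H₀: √(0.638×0.362/1044) = 0.0149.
z = (0.6293 − 0.638)/0.0149 = -0.0087/0.0149 = -0.58.
p-value = 2·P(Z > 0.584) ≈ 0.5591.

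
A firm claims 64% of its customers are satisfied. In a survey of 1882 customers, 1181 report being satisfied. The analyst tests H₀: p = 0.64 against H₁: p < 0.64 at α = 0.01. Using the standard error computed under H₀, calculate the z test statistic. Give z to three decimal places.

z = -1.128

p̂ = 1181/1882 ≈ 0.62752.
Under H₀, SE = √(0.64·0.36/1882) = √(0.000122423) = 0.01106.
z = (0.62752 − 0.64)/0.01106 = -0.01248/0.01106 = -1.128.
p-value = P(Z < -1.128) ≈ 0.1297. With α = 0.01, fail to reject H₀.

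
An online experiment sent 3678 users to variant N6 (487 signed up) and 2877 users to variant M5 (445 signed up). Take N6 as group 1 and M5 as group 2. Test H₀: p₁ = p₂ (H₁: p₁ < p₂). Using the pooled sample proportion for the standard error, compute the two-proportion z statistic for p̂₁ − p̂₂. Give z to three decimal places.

p̂₁ = 487/3678 = 0.132409, p̂₂ = 445/2877 = 0.154675.
Pooled p̂ = (487+445)/(3678+2877) = 932/6555 = 0.142182.
SE = √(0.121966 × 0.000619471) = 0.008692.
z = (0.132409 − 0.154675)/0.008692 = -0.022266/0.008692 = -2.562.
p-value = P(Z < -2.562) ≈ 0.0052.

z = -2.562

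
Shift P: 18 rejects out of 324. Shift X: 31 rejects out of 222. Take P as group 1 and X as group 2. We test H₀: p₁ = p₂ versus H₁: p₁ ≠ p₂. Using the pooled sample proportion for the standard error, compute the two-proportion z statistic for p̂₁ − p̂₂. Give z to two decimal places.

z = -3.38

p̂₁ = 18/324 = 0.05556, p̂₂ = 31/222 = 0.13964.
Pooled p̂ = (18+31)/(324+222) = 49/546 = 0.08974.
SE = √(p̂(1−p̂)(1/n₁+1/n₂)) = √(0.08974·0.91026·0.00759092) = √(0.0006201) = 0.02490.
z = (0.05556 − 0.13964)/0.02490 = -0.08408/0.02490 = -3.38.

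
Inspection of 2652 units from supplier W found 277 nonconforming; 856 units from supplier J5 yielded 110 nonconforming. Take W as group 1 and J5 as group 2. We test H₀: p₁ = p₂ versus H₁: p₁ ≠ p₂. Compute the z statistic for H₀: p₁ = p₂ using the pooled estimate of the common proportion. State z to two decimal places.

z = -1.95

p̂₁ = 277/2652 ≈ 0.10445, p̂₂ = 110/856 ≈ 0.12850.
Pooled p̂ = (277+110)/(2652+856) = 387/3508 = 0.11032.
SE = √(p̂(1−p̂)(1/n₁+1/n₂)) = √(0.11032·0.88968·0.0015453) = √(0.000151669) = 0.01232.
z = (0.10445 − 0.12850)/0.01232 = -0.02405/0.01232 = -1.95.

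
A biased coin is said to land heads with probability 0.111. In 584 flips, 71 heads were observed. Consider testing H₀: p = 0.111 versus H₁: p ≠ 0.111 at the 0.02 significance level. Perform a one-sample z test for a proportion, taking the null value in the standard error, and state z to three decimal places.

p̂ = 71/584 = 0.12158.
Under H₀, SE = √(0.111·0.889/584) = √(0.000168971) = 0.01300.
z = (0.12158 − 0.111)/0.01300 = 0.01058/0.01300 = 0.814.
p-value = 2·P(Z > 0.814) ≈ 0.4159. With α = 0.02, fail to reject H₀.

z = 0.814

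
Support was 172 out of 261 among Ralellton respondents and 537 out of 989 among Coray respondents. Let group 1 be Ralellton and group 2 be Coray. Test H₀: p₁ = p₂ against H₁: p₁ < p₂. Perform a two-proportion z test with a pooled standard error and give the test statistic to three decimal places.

p̂₁ = 172/261 = 0.65900, p̂₂ = 537/989 = 0.54297.
Pooled p̂ = (172+537)/(261+989) = 709/1250 = 0.56720.
SE = √(0.245484 × 0.00484254) = 0.03448.
z = (0.65900 − 0.54297)/0.03448 = 0.11603/0.03448 = 3.365.
p-value = P(Z < 3.365) ≈ 0.9996.

z = 3.365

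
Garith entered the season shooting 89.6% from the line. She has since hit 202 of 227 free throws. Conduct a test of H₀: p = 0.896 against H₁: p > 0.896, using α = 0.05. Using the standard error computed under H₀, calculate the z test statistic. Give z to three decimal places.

z = -0.303

p̂ = 202/227 = 0.88987.
Standard error under H₀: √(0.896×0.104/227) = 0.02026.
z = (0.88987 − 0.896)/0.02026 = -0.00613/0.02026 = -0.303.
p-value = P(Z > -0.303) ≈ 0.6189, so at α = 0.05 we fail to reject H₀.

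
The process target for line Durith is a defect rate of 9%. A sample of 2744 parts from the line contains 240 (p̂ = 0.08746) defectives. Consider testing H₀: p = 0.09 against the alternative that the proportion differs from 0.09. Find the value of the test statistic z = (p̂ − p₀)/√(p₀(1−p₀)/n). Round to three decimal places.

p̂ = 240/2744 = 0.087464.
SE = √(p₀(1−p₀)/n) = √(0.0819/2744) = 0.005463.
z = (0.087464 − 0.09)/0.005463 = -0.002536/0.005463 = -0.464.

z = -0.464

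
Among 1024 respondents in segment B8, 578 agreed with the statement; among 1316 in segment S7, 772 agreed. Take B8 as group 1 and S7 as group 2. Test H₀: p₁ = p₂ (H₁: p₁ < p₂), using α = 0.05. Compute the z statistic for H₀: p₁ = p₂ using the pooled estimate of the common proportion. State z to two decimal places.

p̂₁ = 578/1024 = 0.56445, p̂₂ = 772/1316 = 0.58663.
Pooled p̂ = (578+772)/(1024+1316) = 1350/2340 = 0.57692.
SE = √(p̂(1−p̂)(1/n₁+1/n₂)) = √(0.57692·0.42308·0.00173644) = √(0.000423835) = 0.02059.
z = (0.56445 − 0.58663)/0.02059 = -0.02218/0.02059 = -1.08.
p-value = P(Z < -1.077) ≈ 0.1407. With α = 0.05, fail to reject H₀.

z = -1.08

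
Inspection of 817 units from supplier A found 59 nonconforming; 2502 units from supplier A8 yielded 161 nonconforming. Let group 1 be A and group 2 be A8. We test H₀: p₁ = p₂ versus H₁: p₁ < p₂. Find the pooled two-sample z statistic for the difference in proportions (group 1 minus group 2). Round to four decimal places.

z = 0.7848

p̂₁ = 59/817 ≈ 0.0722154, p̂₂ = 161/2502 ≈ 0.0643485.
Pooled p̂ = (59+161)/(817+2502) = 220/3319 = 0.0662850.
SE = √(p̂(1−p̂)(1/n₁+1/n₂)) = √(0.0662850·0.9337150·0.00162367) = √(0.000100491) = 0.0100245.
z = (0.0722154 − 0.0643485)/0.0100245 = 0.0078669/0.0100245 = 0.7848.
p-value = P(Z < 0.785) ≈ 0.7837.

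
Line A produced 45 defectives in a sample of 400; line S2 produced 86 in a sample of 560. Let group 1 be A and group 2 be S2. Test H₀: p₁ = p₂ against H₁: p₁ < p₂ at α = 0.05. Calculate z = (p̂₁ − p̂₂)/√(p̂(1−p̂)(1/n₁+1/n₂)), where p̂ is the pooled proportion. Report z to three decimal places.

p̂₁ = 45/400 ≈ 0.11250, p̂₂ = 86/560 ≈ 0.15357.
Pooled p̂ = (45+86)/(400+560) = 131/960 = 0.13646.
SE = √(p̂(1−p̂)(1/n₁+1/n₂)) = √(0.13646·0.86354·0.00428571) = √(0.000505018) = 0.02247.
z = (0.11250 − 0.15357)/0.02247 = -0.04107/0.02247 = -1.828.
p-value = P(Z < -1.828) ≈ 0.0338. With α = 0.05, reject H₀.

z = -1.828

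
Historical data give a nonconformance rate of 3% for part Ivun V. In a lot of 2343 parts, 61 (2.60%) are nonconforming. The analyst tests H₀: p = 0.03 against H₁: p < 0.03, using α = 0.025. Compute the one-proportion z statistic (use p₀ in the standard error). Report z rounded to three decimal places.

p̂ = 61/2343 ≈ 0.026035.
Under H₀, SE = √(0.03·0.97/2343) = √(1.242e-05) = 0.003524.
z = (0.026035 − 0.03)/0.003524 = -0.003965/0.003524 = -1.125.
p-value = P(Z < -1.125) ≈ 0.1303, so at α = 0.025 we fail to reject H₀.

z = -1.125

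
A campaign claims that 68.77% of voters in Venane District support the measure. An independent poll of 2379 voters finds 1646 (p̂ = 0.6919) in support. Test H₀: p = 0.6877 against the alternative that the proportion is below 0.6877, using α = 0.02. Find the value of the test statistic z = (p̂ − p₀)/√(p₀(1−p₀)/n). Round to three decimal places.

z = 0.441

p̂ = 1646/2379 ≈ 0.69189.
SE = √(p₀(1−p₀)/n) = √(0.21477/2379) = 0.00950.
z = (0.69189 − 0.6877)/0.00950 = 0.00419/0.00950 = 0.441.
p-value = P(Z < 0.441) ≈ 0.6703. With α = 0.02, fail to reject H₀.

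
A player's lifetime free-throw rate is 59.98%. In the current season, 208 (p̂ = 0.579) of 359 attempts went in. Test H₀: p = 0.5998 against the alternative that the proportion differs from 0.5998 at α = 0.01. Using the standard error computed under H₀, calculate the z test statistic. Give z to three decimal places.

p̂ = 208/359 = 0.57939.
Under H₀, SE = √(0.5998·0.4002/359) = √(0.000668635) = 0.02586.
z = (0.57939 − 0.5998)/0.02586 = -0.02041/0.02586 = -0.789.
p-value = 2·P(Z > 0.789) ≈ 0.4299; since p > α = 0.01, fail to reject H₀.

z = -0.789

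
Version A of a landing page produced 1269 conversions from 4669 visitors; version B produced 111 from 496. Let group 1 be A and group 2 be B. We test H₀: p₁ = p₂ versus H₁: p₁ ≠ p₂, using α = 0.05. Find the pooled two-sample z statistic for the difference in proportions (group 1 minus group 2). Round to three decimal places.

p̂₁ = 1269/4669 ≈ 0.27179, p̂₂ = 111/496 ≈ 0.22379.
Pooled p̂ = (1269+111)/(4669+496) = 1380/5165 = 0.26718.
SE = √(p̂(1−p̂)(1/n₁+1/n₂)) = √(0.26718·0.73282·0.00223031) = √(0.000436686) = 0.02090.
z = (0.27179 − 0.22379)/0.02090 = 0.04800/0.02090 = 2.297.
p-value = 2·P(Z > 2.297) ≈ 0.0216. With α = 0.05, reject H₀.

z = 2.297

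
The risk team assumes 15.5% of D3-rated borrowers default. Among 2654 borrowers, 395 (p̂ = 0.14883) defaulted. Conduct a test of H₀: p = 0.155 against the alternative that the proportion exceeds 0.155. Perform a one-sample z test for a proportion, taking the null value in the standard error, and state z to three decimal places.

z = -0.878

p̂ = 395/2654 ≈ 0.148832.
SE = √(p₀(1−p₀)/n) = √(0.13098/2654) = 0.007025.
z = (0.148832 − 0.155)/0.007025 = -0.006168/0.007025 = -0.878.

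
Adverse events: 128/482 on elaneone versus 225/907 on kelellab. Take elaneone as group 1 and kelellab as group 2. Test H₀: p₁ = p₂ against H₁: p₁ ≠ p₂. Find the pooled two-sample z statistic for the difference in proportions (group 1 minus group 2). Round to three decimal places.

p̂₁ = 128/482 = 0.26556, p̂₂ = 225/907 = 0.24807.
Pooled p̂ = (128+225)/(482+907) = 353/1389 = 0.25414.
SE = √(p̂(1−p̂)(1/n₁+1/n₂)) = √(0.25414·0.74586·0.00317722) = √(0.000602251) = 0.02454.
z = (0.26556 − 0.24807)/0.02454 = 0.01749/0.02454 = 0.713.

z = 0.713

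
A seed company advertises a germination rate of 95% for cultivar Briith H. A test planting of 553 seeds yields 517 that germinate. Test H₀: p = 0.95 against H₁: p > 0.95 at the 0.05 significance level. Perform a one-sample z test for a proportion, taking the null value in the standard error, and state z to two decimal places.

p̂ = 517/553 ≈ 0.93490.
Under H₀, SE = √(0.95·0.05/553) = √(8.58951e-05) = 0.00927.
z = (0.93490 − 0.95)/0.00927 = -0.01510/0.00927 = -1.63.
p-value = P(Z > -1.629) ≈ 0.9484; since p > α = 0.05, fail to reject H₀.

z = -1.63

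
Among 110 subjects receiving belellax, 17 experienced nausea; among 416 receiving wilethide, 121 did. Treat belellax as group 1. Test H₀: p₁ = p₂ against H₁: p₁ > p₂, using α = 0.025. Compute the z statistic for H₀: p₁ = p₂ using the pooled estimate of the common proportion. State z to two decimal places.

p̂₁ = 17/110 = 0.1545, p̂₂ = 121/416 = 0.2909.
Pooled p̂ = (17+121)/(110+416) = 138/526 = 0.2624.
SE = √(p̂(1−p̂)(1/n₁+1/n₂)) = √(0.2624·0.7376·0.0114948) = √(0.00222453) = 0.0472.
z = (0.1545 − 0.2909)/0.0472 = -0.1364/0.0472 = -2.89.
p-value = P(Z > -2.890) ≈ 0.9981, so at α = 0.025 we fail to reject H₀.

z = -2.89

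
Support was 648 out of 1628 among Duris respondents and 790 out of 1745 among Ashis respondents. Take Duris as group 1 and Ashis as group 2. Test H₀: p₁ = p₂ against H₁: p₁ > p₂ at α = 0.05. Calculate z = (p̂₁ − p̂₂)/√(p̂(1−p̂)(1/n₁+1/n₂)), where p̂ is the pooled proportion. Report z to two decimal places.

p̂₁ = 648/1628 ≈ 0.39803, p̂₂ = 790/1745 ≈ 0.45272.
Pooled p̂ = (648+790)/(1628+1745) = 1438/3373 = 0.42633.
SE = √(p̂(1−p̂)(1/n₁+1/n₂)) = √(0.42633·0.57367·0.00118732) = √(0.000290385) = 0.01704.
z = (0.39803 − 0.45272)/0.01704 = -0.05469/0.01704 = -3.21.
p-value = P(Z > -3.209) ≈ 0.9993, so at α = 0.05 we fail to reject H₀.

z = -3.21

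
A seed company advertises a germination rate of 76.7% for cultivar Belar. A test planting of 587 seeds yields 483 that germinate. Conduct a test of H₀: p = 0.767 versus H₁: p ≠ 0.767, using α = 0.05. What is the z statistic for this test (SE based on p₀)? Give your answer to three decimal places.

p̂ = 483/587 ≈ 0.822828.
Under H₀, SE = √(0.767·0.233/587) = √(0.000304448) = 0.017448.
z = (0.822828 − 0.767)/0.017448 = 0.055828/0.017448 = 3.200.
p-value = 2·P(Z > 3.200) ≈ 0.0014. With α = 0.05, reject H₀.

z = 3.200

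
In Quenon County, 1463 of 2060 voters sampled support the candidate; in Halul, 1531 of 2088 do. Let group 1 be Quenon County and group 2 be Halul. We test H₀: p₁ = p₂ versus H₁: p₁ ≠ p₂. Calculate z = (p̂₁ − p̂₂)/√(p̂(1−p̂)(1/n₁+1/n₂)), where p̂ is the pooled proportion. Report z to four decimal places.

p̂₁ = 1463/2060 = 0.710194, p̂₂ = 1531/2088 = 0.733238.
Pooled p̂ = (1463+1531)/(2060+2088) = 2994/4148 = 0.721794.
SE = √(0.200808 × 0.000964364) = 0.013916.
z = (0.710194 − 0.733238)/0.013916 = -0.023044/0.013916 = -1.6559.

z = -1.6559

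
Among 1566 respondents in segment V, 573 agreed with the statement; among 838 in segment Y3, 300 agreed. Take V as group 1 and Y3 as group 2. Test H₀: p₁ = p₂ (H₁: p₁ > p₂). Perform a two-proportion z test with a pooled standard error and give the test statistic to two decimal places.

p̂₁ = 573/1566 ≈ 0.3659, p̂₂ = 300/838 ≈ 0.3580.
Pooled p̂ = (573+300)/(1566+838) = 873/2404 = 0.3631.
SE = √(p̂(1−p̂)(1/n₁+1/n₂)) = √(0.3631·0.6369·0.00183189) = √(0.000423662) = 0.0206.
z = (0.3659 − 0.3580)/0.0206 = 0.0079/0.0206 = 0.38.
p-value = P(Z > 0.384) ≈ 0.3505.

z = 0.38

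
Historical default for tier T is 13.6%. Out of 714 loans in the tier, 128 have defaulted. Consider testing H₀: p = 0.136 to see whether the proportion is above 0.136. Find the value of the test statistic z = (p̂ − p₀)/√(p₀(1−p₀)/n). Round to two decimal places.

z = 3.37

p̂ = 128/714 ≈ 0.17927.
Standard error under H₀: √(0.136×0.864/714) = 0.01283.
z = (0.17927 − 0.136)/0.01283 = 0.04327/0.01283 = 3.37.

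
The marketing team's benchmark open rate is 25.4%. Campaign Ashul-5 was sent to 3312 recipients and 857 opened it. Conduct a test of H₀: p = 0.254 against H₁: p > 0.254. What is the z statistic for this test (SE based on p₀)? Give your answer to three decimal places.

z = 0.629

p̂ = 857/3312 = 0.258756.
SE = √(p₀(1−p₀)/n) = √(0.18948/3312) = 0.007564.
z = (0.258756 − 0.254)/0.007564 = 0.004756/0.007564 = 0.629.
p-value = P(Z > 0.629) ≈ 0.2647.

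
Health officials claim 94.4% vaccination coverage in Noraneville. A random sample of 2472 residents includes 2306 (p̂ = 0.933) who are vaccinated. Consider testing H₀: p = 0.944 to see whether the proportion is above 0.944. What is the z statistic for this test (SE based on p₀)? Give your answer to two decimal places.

p̂ = 2306/2472 = 0.93285.
Standard error under H₀: √(0.944×0.056/2472) = 0.00462.
z = (0.93285 − 0.944)/0.00462 = -0.01115/0.00462 = -2.41.

z = -2.41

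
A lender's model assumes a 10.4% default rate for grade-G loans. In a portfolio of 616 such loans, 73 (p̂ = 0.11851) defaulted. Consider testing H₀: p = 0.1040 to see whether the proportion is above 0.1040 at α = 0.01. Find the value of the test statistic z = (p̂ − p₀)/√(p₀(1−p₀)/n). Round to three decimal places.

p̂ = 73/616 = 0.118506.
Standard error under H₀: √(0.104×0.896/616) = 0.012299.
z = (0.118506 − 0.104)/0.012299 = 0.014506/0.012299 = 1.179.
p-value = P(Z > 1.179) ≈ 0.1191, so at α = 0.01 we fail to reject H₀.

z = 1.179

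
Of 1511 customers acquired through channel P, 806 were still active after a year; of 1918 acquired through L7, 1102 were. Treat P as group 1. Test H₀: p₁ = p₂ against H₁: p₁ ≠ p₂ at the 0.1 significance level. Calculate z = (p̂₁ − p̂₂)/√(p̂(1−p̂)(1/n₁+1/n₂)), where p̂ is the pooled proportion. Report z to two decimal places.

z = -2.41

p̂₁ = 806/1511 ≈ 0.5334, p̂₂ = 1102/1918 ≈ 0.5746.
Pooled p̂ = (806+1102)/(1511+1918) = 1908/3429 = 0.5564.
SE = √(0.246816 × 0.00118319) = 0.0171.
z = (0.5334 − 0.5746)/0.0171 = -0.0412/0.0171 = -2.41.
p-value = 2·P(Z > 2.407) ≈ 0.0161; since p < α = 0.1, reject H₀.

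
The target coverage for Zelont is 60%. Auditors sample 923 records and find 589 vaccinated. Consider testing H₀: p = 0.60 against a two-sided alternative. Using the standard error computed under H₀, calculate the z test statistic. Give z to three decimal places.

p̂ = 589/923 ≈ 0.63814.
Under H₀, SE = √(0.6·0.4/923) = √(0.000260022) = 0.01613.
z = (0.63814 − 0.6)/0.01613 = 0.03814/0.01613 = 2.365.
p-value = 2·P(Z > 2.365) ≈ 0.0180.

z = 2.365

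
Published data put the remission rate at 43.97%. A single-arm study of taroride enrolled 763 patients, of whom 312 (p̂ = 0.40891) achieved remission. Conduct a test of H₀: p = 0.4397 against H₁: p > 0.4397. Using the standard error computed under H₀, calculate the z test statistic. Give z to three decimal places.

z = -1.713

p̂ = 312/763 = 0.40891.
SE = √(p₀(1−p₀)/n) = √(0.24636/763) = 0.01797.
z = (0.40891 − 0.4397)/0.01797 = -0.03079/0.01797 = -1.713.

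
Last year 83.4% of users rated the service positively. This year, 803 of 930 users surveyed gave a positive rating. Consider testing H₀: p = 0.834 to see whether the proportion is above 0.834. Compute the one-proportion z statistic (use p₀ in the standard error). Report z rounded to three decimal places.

z = 2.413

p̂ = 803/930 ≈ 0.86344.
Under H₀, SE = √(0.834·0.166/930) = √(0.000148865) = 0.01220.
z = (0.86344 − 0.834)/0.01220 = 0.02944/0.01220 = 2.413.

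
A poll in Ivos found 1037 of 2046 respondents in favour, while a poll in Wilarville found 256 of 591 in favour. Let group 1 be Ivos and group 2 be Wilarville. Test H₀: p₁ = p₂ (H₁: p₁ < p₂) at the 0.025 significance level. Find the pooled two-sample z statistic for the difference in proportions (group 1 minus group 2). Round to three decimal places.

p̂₁ = 1037/2046 = 0.506843, p̂₂ = 256/591 = 0.433164.
Pooled p̂ = (1037+256)/(2046+591) = 1293/2637 = 0.490330.
SE = √(p̂(1−p̂)(1/n₁+1/n₂)) = √(0.490330·0.509670·0.00218081) = √(0.000544998) = 0.023345.
z = (0.506843 − 0.433164)/0.023345 = 0.073679/0.023345 = 3.156.
p-value = P(Z < 3.156) ≈ 0.9992; since p > α = 0.025, fail to reject H₀.

z = 3.156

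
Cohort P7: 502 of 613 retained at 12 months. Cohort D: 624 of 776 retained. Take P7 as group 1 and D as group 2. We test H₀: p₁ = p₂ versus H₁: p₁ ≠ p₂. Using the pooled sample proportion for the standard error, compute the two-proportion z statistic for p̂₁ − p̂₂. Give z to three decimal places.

z = 0.699

p̂₁ = 502/613 ≈ 0.81892, p̂₂ = 624/776 ≈ 0.80412.
Pooled p̂ = (502+624)/(613+776) = 1126/1389 = 0.81066.
SE = √(0.153493 × 0.00291998) = 0.02117.
z = (0.81892 − 0.80412)/0.02117 = 0.01480/0.02117 = 0.699.
Two-sided p-value ≈ 2·Φ(−0.699) = 0.4845.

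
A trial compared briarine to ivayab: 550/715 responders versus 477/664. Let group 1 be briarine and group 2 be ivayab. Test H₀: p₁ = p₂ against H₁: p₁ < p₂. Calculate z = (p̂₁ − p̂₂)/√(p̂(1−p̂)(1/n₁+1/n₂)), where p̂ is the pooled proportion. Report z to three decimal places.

p̂₁ = 550/715 ≈ 0.76923, p̂₂ = 477/664 ≈ 0.71837.
Pooled p̂ = (550+477)/(715+664) = 1027/1379 = 0.74474.
SE = √(0.190101 × 0.00290463) = 0.02350.
z = (0.76923 − 0.71837)/0.02350 = 0.05086/0.02350 = 2.164.

z = 2.164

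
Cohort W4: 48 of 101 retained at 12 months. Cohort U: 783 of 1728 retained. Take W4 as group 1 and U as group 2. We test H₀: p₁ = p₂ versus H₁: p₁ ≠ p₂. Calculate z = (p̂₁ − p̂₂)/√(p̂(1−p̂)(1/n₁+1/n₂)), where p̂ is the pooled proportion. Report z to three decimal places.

p̂₁ = 48/101 ≈ 0.47525, p̂₂ = 783/1728 ≈ 0.45312.
Pooled p̂ = (48+783)/(101+1728) = 831/1829 = 0.45435.
SE = √(0.247916 × 0.0104797) = 0.05097.
z = (0.47525 − 0.45312)/0.05097 = 0.02213/0.05097 = 0.434.

z = 0.434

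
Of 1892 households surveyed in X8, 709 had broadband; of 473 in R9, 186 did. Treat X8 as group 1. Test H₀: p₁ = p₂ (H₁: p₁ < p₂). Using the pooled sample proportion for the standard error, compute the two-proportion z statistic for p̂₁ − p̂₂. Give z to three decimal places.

p̂₁ = 709/1892 = 0.37474, p̂₂ = 186/473 = 0.39323.
Pooled p̂ = (709+186)/(1892+473) = 895/2365 = 0.37844.
SE = √(p̂(1−p̂)(1/n₁+1/n₂)) = √(0.37844·0.62156·0.00264271) = √(0.000621623) = 0.02493.
z = (0.37474 − 0.39323)/0.02493 = -0.01849/0.02493 = -0.742.

z = -0.742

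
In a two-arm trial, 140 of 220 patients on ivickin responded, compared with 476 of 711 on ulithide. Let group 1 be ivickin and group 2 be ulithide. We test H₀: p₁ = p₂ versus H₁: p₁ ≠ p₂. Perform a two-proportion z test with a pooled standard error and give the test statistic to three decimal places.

p̂₁ = 140/220 ≈ 0.63636, p̂₂ = 476/711 ≈ 0.66948.
Pooled p̂ = (140+476)/(220+711) = 616/931 = 0.66165.
SE = √(0.223868 × 0.00595192) = 0.03650.
z = (0.63636 − 0.66948)/0.03650 = -0.03312/0.03650 = -0.907.
p-value = 2·P(Z > 0.907) ≈ 0.3643.

z = -0.907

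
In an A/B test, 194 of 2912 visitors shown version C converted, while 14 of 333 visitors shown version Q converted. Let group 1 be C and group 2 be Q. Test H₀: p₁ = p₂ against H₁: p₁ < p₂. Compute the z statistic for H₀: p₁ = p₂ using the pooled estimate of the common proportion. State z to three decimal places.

p̂₁ = 194/2912 = 0.06662, p̂₂ = 14/333 = 0.04204.
Pooled p̂ = (194+14)/(2912+333) = 208/3245 = 0.06410.
SE = √(p̂(1−p̂)(1/n₁+1/n₂)) = √(0.06410·0.93590·0.00334641) = √(0.000200751) = 0.01417.
z = (0.06662 − 0.04204)/0.01417 = 0.02458/0.01417 = 1.735.

z = 1.735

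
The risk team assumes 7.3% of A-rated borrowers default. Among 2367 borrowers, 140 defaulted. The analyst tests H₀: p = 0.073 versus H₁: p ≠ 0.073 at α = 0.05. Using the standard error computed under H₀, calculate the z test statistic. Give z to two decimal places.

p̂ = 140/2367 = 0.05915.
Standard error under H₀: √(0.073×0.927/2367) = 0.00535.
z = (0.05915 − 0.073)/0.00535 = -0.01385/0.00535 = -2.59.
Two-sided p-value ≈ 2·Φ(−2.591) = 0.0096; since p < α = 0.05, reject H₀.

z = -2.59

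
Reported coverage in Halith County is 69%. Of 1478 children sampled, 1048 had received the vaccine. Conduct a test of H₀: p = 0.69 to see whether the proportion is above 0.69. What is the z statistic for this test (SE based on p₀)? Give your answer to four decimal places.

p̂ = 1048/1478 ≈ 0.709066.
SE = √(p₀(1−p₀)/n) = √(0.2139/1478) = 0.012030.
z = (0.709066 − 0.69)/0.012030 = 0.019066/0.012030 = 1.5849.

z = 1.5849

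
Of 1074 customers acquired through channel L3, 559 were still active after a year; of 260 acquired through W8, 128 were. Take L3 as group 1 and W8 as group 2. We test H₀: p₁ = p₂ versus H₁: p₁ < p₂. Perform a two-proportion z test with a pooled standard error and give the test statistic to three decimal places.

p̂₁ = 559/1074 ≈ 0.52048, p̂₂ = 128/260 ≈ 0.49231.
Pooled p̂ = (559+128)/(1074+260) = 687/1334 = 0.51499.
SE = √(0.249775 × 0.00477725) = 0.03454.
z = (0.52048 − 0.49231)/0.03454 = 0.02817/0.03454 = 0.816.
p-value = P(Z < 0.816) ≈ 0.7927.

z = 0.816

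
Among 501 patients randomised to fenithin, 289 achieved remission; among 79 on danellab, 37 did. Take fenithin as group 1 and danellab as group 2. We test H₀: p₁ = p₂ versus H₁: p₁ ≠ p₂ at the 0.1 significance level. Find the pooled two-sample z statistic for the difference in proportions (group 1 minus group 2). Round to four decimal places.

z = 1.8064

p̂₁ = 289/501 ≈ 0.576846, p̂₂ = 37/79 ≈ 0.468354.
Pooled p̂ = (289+37)/(501+79) = 326/580 = 0.562069.
SE = √(0.246147 × 0.0146542) = 0.060059.
z = (0.576846 − 0.468354)/0.060059 = 0.108492/0.060059 = 1.8064.
p-value = 2·P(Z > 1.806) ≈ 0.0709. With α = 0.1, reject H₀.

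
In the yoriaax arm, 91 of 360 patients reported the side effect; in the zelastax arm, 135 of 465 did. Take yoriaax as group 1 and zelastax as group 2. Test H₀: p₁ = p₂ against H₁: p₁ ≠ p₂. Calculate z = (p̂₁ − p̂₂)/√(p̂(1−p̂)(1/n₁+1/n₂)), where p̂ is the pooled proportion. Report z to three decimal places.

p̂₁ = 91/360 ≈ 0.25278, p̂₂ = 135/465 ≈ 0.29032.
Pooled p̂ = (91+135)/(360+465) = 226/825 = 0.27394.
SE = √(0.198897 × 0.00492832) = 0.03131.
z = (0.25278 − 0.29032)/0.03131 = -0.03754/0.03131 = -1.199.
p-value = 2·P(Z > 1.199) ≈ 0.2305.

z = -1.199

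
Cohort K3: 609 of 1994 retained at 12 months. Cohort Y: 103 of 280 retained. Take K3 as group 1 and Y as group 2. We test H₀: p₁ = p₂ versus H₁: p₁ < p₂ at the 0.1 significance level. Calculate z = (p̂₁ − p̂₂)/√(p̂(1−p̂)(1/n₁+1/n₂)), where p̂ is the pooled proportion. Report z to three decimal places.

z = -2.110

p̂₁ = 609/1994 = 0.305416, p̂₂ = 103/280 = 0.367857.
Pooled p̂ = (609+103)/(1994+280) = 712/2274 = 0.313105.
SE = √(0.21507 × 0.00407293) = 0.029597.
z = (0.305416 − 0.367857)/0.029597 = -0.062441/0.029597 = -2.110.
p-value = P(Z < -2.110) ≈ 0.0174, so at α = 0.1 we reject H₀.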